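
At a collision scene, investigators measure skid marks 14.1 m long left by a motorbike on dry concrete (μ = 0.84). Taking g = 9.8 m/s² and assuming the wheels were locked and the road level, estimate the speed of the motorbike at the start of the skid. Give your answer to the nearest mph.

Initial speed ≈ 34 mph

Deceleration a = μg = 0.84 × 9.8 = 8.232 m/s².
v = √(2a·d) = √(2 × 8.232 × 14.1) = √232.142 = 15.2362 m/s.
= 15.2362 ÷ 0.44704 = 34.082 mph.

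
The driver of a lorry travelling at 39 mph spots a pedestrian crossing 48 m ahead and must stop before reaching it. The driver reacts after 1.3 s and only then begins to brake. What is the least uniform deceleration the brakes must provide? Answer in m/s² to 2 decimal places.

39 mph × 0.44704 = 17.4346 m/s.
Distance covered during reaction = 17.4346 × 1.3 = 22.665 m.
Distance available for braking: 48 − 22.665 = 25.335 m.
v² = 2a·d ⇒ a = v²/(2d) = 17.4346² / (2 × 25.335) = 303.965 / 50.670 = 5.9989 m/s².

Required deceleration ≈ 6.00 m/s²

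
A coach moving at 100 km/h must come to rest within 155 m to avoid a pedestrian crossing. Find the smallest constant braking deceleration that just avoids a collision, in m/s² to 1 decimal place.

Required deceleration ≈ 2.5 m/s²

100 km/h ÷ 3.6 = 27.7778 m/s.
v² = 2a·d ⇒ a = v²/(2d) = 27.7778² / (2 × 155.000) = 771.606 / 310.000 = 2.4891 m/s².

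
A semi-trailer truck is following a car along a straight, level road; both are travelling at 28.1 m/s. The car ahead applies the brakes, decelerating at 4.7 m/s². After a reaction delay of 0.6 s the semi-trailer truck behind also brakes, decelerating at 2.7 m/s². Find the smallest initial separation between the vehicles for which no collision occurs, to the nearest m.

Leader travels v²/(2a_L) = 789.610 / 9.400 = 84.001 m before stopping.
Follower covers v·t_r = 28.1000 × 0.6 = 16.860 m while reacting, then v²/(2a_F) = 789.610 / 5.400 = 146.224 m while braking, for a total of 16.860 + 146.224 = 163.084 m.
Since a_F ≤ a_L and the follower starts braking later, the follower is never slower than the leader, so the closest approach is when both have stopped.
Minimum gap = 163.084 − 84.001 = 79.083 m.

Minimum gap ≈ 79 m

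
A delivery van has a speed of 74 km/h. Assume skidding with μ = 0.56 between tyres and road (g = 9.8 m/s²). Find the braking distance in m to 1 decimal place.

74 km/h ÷ 3.6 = 20.5556 m/s.
a = μg = 0.56 × 9.8 = 5.488 m/s².
Braking distance = v²/(2a) = 20.5556² / (2 × 5.488) = 422.533 / 10.976 = 38.496 m.

Braking distance ≈ 38.5 m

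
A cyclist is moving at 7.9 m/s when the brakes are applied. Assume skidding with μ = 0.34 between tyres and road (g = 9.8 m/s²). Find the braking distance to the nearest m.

a = μg = 0.34 × 9.8 = 3.332 m/s².
Braking distance = v²/(2a) = 7.9000² / (2 × 3.332) = 62.410 / 6.664 = 9.365 m.

Braking distance ≈ 9 m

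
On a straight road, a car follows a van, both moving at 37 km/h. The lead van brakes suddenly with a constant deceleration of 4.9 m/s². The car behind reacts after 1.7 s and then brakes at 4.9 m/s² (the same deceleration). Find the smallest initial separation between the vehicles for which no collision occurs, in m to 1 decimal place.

Minimum gap ≈ 17.5 m

37 km/h ÷ 3.6 = 10.2778 m/s.
Leader travels v²/(2a_L) = 105.633 / 9.800 = 10.779 m before stopping.
Follower covers v·t_r = 10.2778 × 1.7 = 17.472 m while reacting, then v²/(2a_F) = 105.633 / 9.800 = 10.779 m while braking, for a total of 17.472 + 10.779 = 28.251 m.
Since a_F ≤ a_L and the follower starts braking later, the follower is never slower than the leader, so the closest approach is when both have stopped.
Minimum gap = 28.251 − 10.779 = 17.472 m.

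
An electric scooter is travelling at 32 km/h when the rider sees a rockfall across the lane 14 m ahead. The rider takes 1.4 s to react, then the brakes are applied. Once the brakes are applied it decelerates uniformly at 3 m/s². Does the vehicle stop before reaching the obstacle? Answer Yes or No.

No

32 km/h ÷ 3.6 = 8.8889 m/s.
Reaction distance = 8.8889 × 1.4 = 12.444 m.
Braking distance = v²/(2a) = 79.013 / 6.000 = 13.169 m.
Total stopping distance = 12.444 + 13.169 = 25.613 m, vs 14 m available — it cannot stop in time and overshoots by 25.613 − 14 = 11.613 m.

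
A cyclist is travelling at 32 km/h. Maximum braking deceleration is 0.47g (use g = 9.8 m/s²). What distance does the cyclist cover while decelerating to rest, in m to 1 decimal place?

32 km/h ÷ 3.6 = 8.8889 m/s.
a = 0.47 × 9.8 = 4.606 m/s².
Braking distance = v²/(2a) = 8.8889² / (2 × 4.606) = 79.013 / 9.212 = 8.577 m.

Braking distance ≈ 8.6 m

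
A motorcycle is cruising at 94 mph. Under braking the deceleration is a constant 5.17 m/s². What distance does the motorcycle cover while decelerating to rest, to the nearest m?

Braking distance ≈ 171 m

94 mph × 0.44704 = 42.0218 m/s.
Braking distance = v²/(2a) = 42.0218² / (2 × 5.170) = 1765.832 / 10.340 = 170.777 m.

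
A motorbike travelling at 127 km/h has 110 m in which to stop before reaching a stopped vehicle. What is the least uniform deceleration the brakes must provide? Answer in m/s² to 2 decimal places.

127 km/h ÷ 3.6 = 35.2778 m/s.
v² = 2a·d ⇒ a = v²/(2d) = 35.2778² / (2 × 110.000) = 1244.523 / 220.000 = 5.6569 m/s².

Required deceleration ≈ 5.66 m/s²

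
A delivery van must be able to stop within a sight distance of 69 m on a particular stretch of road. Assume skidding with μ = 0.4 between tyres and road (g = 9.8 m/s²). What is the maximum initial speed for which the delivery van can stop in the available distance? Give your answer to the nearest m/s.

Maximum speed ≈ 23 m/s

a = μg = 0.4 × 9.8 = 3.920 m/s².
v²/(2a) = d ⇒ v = √(2 × 3.920 × 69) = √540.96 = 23.2585 m/s.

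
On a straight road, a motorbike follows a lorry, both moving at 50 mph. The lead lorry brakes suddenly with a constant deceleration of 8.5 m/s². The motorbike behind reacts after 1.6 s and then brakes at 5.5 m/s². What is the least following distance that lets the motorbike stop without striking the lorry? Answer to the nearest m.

50 mph × 0.44704 = 22.3520 m/s.
Leader travels v²/(2a_L) = 499.612 / 17.000 = 29.389 m before stopping.
Follower covers v·t_r = 22.3520 × 1.6 = 35.763 m while reacting, then v²/(2a_F) = 499.612 / 11.000 = 45.419 m while braking, for a total of 35.763 + 45.419 = 81.182 m.
Since a_F ≤ a_L and the follower starts braking later, the follower is never slower than the leader, so the closest approach is when both have stopped.
Minimum gap = 81.182 − 29.389 = 51.793 m.

Minimum gap ≈ 52 m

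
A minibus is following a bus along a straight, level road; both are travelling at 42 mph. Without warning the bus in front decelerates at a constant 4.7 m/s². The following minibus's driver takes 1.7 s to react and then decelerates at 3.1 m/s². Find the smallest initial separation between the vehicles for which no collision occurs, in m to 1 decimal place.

42 mph × 0.44704 = 18.7757 m/s.
Leader travels v²/(2a_L) = 352.527 / 9.400 = 37.503 m before stopping.
Follower covers v·t_r = 18.7757 × 1.7 = 31.919 m while reacting, then v²/(2a_F) = 352.527 / 6.200 = 56.859 m while braking, for a total of 31.919 + 56.859 = 88.778 m.
Since a_F ≤ a_L and the follower starts braking later, the follower is never slower than the leader, so the closest approach is when both have stopped.
Minimum gap = 88.778 − 37.503 = 51.275 m.

Minimum gap ≈ 51.3 m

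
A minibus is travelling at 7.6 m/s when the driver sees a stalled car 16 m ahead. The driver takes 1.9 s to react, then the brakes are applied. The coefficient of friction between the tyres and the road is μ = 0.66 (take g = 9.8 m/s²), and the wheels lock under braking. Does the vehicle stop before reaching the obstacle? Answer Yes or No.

No

a = μg = 0.66 × 9.8 = 6.468 m/s².
Reaction distance = 7.6000 × 1.9 = 14.440 m.
Braking distance = v²/(2a) = 57.760 / 12.936 = 4.465 m.
Total stopping distance = 14.440 + 4.465 = 18.905 m, vs 16 m available — it cannot stop in time and overshoots by 18.905 − 16 = 2.905 m.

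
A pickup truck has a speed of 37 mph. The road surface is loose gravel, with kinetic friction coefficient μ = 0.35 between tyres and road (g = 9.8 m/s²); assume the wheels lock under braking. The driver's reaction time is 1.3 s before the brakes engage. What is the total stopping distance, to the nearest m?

Total stopping distance ≈ 61 m

37 mph × 0.44704 = 16.5405 m/s.
a = μg = 0.35 × 9.8 = 3.430 m/s².
Reaction distance = v·t_r = 16.5405 × 1.3 = 21.503 m.
Braking distance = v²/(2a) = 16.5405² / (2 × 3.430) = 273.588 / 6.860 = 39.882 m.
Total = 21.503 + 39.882 = 61.385 m.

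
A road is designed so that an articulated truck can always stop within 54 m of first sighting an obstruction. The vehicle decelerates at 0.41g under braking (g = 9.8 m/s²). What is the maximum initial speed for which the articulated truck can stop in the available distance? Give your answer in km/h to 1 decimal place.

a = 0.41 × 9.8 = 4.018 m/s².
v²/(2a) = d ⇒ v = √(2 × 4.018 × 54) = √433.94 = 20.8312 m/s.
20.8312 m/s × 3.6 = 74.992 km/h.

Maximum speed ≈ 75.0 km/h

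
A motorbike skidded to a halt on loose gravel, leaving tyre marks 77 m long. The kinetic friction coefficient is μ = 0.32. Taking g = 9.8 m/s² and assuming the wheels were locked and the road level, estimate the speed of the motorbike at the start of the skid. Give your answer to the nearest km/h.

Initial speed ≈ 79 km/h

Deceleration a = μg = 0.32 × 9.8 = 3.136 m/s².
v = √(2a·d) = √(2 × 3.136 × 77) = √482.944 = 21.9760 m/s.
= 21.9760 × 3.6 = 79.114 km/h.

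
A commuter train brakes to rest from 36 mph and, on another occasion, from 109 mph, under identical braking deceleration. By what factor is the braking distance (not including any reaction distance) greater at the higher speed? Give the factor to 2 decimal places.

Braking distance d = v²/(2a), so with a fixed, d ∝ v².
Factor = (109/36)² = 3.0278² = 9.1676.

Factor ≈ 9.17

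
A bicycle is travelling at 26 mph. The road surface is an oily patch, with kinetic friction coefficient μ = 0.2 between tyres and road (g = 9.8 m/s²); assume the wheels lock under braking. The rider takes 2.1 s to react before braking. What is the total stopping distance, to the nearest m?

26 mph × 0.44704 = 11.6230 m/s.
a = μg = 0.2 × 9.8 = 1.960 m/s².
Reaction distance = v·t_r = 11.6230 × 2.1 = 24.408 m.
Braking distance = v²/(2a) = 11.6230² / (2 × 1.960) = 135.094 / 3.920 = 34.463 m.
Total = 24.408 + 34.463 = 58.871 m.

Total stopping distance ≈ 59 m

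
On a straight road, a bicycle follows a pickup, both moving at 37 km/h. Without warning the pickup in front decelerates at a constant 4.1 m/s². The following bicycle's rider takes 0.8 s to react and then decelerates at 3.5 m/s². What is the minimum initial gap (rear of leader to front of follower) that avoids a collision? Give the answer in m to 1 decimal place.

37 km/h ÷ 3.6 = 10.2778 m/s.
Leader travels v²/(2a_L) = 105.633 / 8.200 = 12.882 m before stopping.
Follower covers v·t_r = 10.2778 × 0.8 = 8.222 m while reacting, then v²/(2a_F) = 105.633 / 7.000 = 15.090 m while braking, for a total of 8.222 + 15.090 = 23.312 m.
Since a_F ≤ a_L and the follower starts braking later, the follower is never slower than the leader, so the closest approach is when both have stopped.
Minimum gap = 23.312 − 12.882 = 10.430 m.

Minimum gap ≈ 10.4 m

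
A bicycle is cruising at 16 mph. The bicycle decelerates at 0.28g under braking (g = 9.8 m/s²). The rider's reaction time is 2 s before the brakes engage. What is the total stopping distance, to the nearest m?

16 mph × 0.44704 = 7.1526 m/s.
a = 0.28 × 9.8 = 2.744 m/s².
Reaction distance = v·t_r = 7.1526 × 2 = 14.305 m.
Braking distance = v²/(2a) = 7.1526² / (2 × 2.744) = 51.160 / 5.488 = 9.322 m.
Total = 14.305 + 9.322 = 23.627 m.

Total stopping distance ≈ 24 m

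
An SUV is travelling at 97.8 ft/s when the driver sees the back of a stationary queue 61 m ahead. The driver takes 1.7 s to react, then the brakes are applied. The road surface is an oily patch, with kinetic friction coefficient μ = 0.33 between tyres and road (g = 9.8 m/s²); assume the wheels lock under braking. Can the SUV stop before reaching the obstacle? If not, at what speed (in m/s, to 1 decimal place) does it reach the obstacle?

97.8 ft/s × 0.3048 = 29.8094 m/s.
a = μg = 0.33 × 9.8 = 3.234 m/s².
Reaction distance = 29.8094 × 1.7 = 50.676 m.
Braking distance needed to stop: v²/(2a) = 888.600 / 6.468 = 137.384 m, so total needed = 50.676 + 137.384 = 188.060 m > 61 m — it cannot stop.
Distance remaining when braking begins: 61 − 50.676 = 10.324 m.
v² = v₀² − 2a·d = 888.600 − 2 × 3.234 × 10.324 = 821.824 m²/s².
v = √821.824 = 28.667 m/s.

No — it strikes the obstacle at 28.7 m/s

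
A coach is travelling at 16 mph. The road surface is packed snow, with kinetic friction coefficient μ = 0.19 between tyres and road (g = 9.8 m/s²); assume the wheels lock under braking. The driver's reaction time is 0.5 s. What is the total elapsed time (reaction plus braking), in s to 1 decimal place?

Total time ≈ 4.3 s

16 mph × 0.44704 = 7.1526 m/s.
a = μg = 0.19 × 9.8 = 1.862 m/s².
Braking time = v/a = 7.1526 / 1.862 = 3.841 s.
Total = 0.5 + 3.841 = 4.341 s.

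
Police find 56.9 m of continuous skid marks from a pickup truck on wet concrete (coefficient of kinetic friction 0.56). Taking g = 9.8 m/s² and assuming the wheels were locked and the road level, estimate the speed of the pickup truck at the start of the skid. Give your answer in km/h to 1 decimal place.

Initial speed ≈ 90.0 km/h

Deceleration a = μg = 0.56 × 9.8 = 5.488 m/s².
v = √(2a·d) = √(2 × 5.488 × 56.9) = √624.534 = 24.9907 m/s.
= 24.9907 × 3.6 = 89.967 km/h.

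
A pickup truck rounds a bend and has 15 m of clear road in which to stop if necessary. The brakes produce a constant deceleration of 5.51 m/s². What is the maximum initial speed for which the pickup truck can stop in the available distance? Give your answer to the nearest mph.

v²/(2a) = d ⇒ v = √(2 × 5.510 × 15) = √165.30 = 12.8569 m/s.
12.8569 m/s ÷ 0.44704 = 28.760 mph.

Maximum speed ≈ 29 mph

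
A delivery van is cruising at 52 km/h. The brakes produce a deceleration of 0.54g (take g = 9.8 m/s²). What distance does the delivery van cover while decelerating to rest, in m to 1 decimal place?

52 km/h ÷ 3.6 = 14.4444 m/s.
a = 0.54 × 9.8 = 5.292 m/s².
Braking distance = v²/(2a) = 14.4444² / (2 × 5.292) = 208.641 / 10.584 = 19.713 m.

Braking distance ≈ 19.7 m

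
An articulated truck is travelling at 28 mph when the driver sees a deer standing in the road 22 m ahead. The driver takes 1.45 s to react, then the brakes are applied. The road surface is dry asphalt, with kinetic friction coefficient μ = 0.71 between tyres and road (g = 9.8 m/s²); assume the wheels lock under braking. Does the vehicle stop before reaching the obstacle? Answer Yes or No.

No

28 mph × 0.44704 = 12.5171 m/s.
a = μg = 0.71 × 9.8 = 6.958 m/s².
Reaction distance = 12.5171 × 1.45 = 18.150 m.
Braking distance = v²/(2a) = 156.678 / 13.916 = 11.259 m.
Total stopping distance = 18.150 + 11.259 = 29.409 m, vs 22 m available — it cannot stop in time and overshoots by 29.409 − 22 = 7.409 m.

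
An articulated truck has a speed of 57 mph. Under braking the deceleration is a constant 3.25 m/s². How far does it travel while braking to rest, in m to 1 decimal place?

57 mph × 0.44704 = 25.4813 m/s.
Braking distance = v²/(2a) = 25.4813² / (2 × 3.250) = 649.297 / 6.500 = 99.892 m.

Braking distance ≈ 99.9 m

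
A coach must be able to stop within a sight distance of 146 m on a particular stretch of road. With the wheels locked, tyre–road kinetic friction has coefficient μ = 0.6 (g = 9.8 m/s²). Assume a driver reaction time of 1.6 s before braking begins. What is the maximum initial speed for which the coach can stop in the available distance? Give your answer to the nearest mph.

a = μg = 0.6 × 9.8 = 5.880 m/s².
Stopping distance: v·t_r + v²/(2a) = 146 with t_r = 1.6 s and a = 5.880 m/s².
So v² + 18.816 v − 1716.96 = 0.
Positive root: v = −a·t_r + √((a·t_r)² + 2a·d) = −9.408 + √(88.510 + 1716.96) = 33.0828 m/s.
33.0828 m/s ÷ 0.44704 = 74.004 mph.

Maximum speed ≈ 74 mph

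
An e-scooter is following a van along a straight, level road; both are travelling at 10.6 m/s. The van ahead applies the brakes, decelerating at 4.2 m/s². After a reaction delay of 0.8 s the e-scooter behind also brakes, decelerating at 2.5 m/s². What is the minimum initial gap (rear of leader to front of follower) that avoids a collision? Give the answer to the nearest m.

Minimum gap ≈ 18 m

Leader travels v²/(2a_L) = 112.360 / 8.400 = 13.376 m before stopping.
Follower covers v·t_r = 10.6000 × 0.8 = 8.480 m while reacting, then v²/(2a_F) = 112.360 / 5.000 = 22.472 m while braking, for a total of 8.480 + 22.472 = 30.952 m.
Since a_F ≤ a_L and the follower starts braking later, the follower is never slower than the leader, so the closest approach is when both have stopped.
Minimum gap = 30.952 − 13.376 = 17.576 m.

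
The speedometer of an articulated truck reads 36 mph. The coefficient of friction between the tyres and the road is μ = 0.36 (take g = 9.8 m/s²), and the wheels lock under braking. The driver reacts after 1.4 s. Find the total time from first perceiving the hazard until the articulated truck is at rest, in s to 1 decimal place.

Total time ≈ 6.0 s

36 mph × 0.44704 = 16.0934 m/s.
a = μg = 0.36 × 9.8 = 3.528 m/s².
Braking time = v/a = 16.0934 / 3.528 = 4.562 s.
Total = 1.4 + 4.562 = 5.962 s.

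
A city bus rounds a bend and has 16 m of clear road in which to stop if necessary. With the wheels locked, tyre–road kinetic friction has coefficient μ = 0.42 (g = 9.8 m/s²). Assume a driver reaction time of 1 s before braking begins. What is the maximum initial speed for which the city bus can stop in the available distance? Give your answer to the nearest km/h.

a = μg = 0.42 × 9.8 = 4.116 m/s².
Stopping distance: v·t_r + v²/(2a) = 16 with t_r = 1 s and a = 4.116 m/s².
So v² + 8.232 v − 131.71 = 0.
Positive root: v = −a·t_r + √((a·t_r)² + 2a·d) = −4.116 + √(16.941 + 131.71) = 8.0763 m/s.
8.0763 m/s × 3.6 = 29.075 km/h.

Maximum speed ≈ 29 km/h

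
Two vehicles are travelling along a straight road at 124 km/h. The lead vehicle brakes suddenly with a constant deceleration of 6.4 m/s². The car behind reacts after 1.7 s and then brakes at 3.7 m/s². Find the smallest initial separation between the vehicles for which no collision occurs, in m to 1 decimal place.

124 km/h ÷ 3.6 = 34.4444 m/s.
Leader travels v²/(2a_L) = 1186.417 / 12.800 = 92.689 m before stopping.
Follower covers v·t_r = 34.4444 × 1.7 = 58.555 m while reacting, then v²/(2a_F) = 1186.417 / 7.400 = 160.327 m while braking, for a total of 58.555 + 160.327 = 218.882 m.
Since a_F ≤ a_L and the follower starts braking later, the follower is never slower than the leader, so the closest approach is when both have stopped.
Minimum gap = 218.882 − 92.689 = 126.193 m.

Minimum gap ≈ 126.2 m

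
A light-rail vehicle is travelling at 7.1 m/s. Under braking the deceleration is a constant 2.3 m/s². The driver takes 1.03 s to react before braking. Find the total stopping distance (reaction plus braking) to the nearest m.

Reaction distance = v·t_r = 7.1000 × 1.03 = 7.313 m.
Braking distance = v²/(2a) = 7.1000² / (2 × 2.300) = 50.410 / 4.600 = 10.959 m.
Total = 7.313 + 10.959 = 18.272 m.

Total stopping distance ≈ 18 m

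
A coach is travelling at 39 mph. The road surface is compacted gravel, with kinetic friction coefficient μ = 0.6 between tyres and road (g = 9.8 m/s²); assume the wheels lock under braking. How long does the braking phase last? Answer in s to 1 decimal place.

Braking time ≈ 3.0 s

39 mph × 0.44704 = 17.4346 m/s.
a = μg = 0.6 × 9.8 = 5.880 m/s².
Braking time = v/a = 17.4346 / 5.880 = 2.965 s.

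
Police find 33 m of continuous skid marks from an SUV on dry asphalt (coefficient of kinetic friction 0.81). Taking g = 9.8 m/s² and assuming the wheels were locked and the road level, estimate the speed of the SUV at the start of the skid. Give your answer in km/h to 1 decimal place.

Deceleration a = μg = 0.81 × 9.8 = 7.938 m/s².
v = √(2a·d) = √(2 × 7.938 × 33) = √523.908 = 22.8890 m/s.
= 22.8890 × 3.6 = 82.400 km/h.

Initial speed ≈ 82.4 km/h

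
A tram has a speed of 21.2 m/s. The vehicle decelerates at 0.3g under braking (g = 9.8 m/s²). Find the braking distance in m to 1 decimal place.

Braking distance ≈ 76.4 m

a = 0.3 × 9.8 = 2.940 m/s².
Braking distance = v²/(2a) = 21.2000² / (2 × 2.940) = 449.440 / 5.880 = 76.435 m.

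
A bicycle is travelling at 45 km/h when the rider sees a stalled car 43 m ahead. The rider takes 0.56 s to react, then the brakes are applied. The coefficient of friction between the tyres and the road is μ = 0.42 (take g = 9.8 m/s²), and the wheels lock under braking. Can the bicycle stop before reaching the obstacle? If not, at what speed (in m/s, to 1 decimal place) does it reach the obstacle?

Yes — it stops about 17.0 m short of the obstacle, so it never reaches it

45 km/h ÷ 3.6 = 12.5000 m/s.
a = μg = 0.42 × 9.8 = 4.116 m/s².
Reaction distance = 12.5000 × 0.56 = 7.000 m.
Braking distance = v²/(2a) = 156.250 / 8.232 = 18.981 m.
Total stopping distance = 7.000 + 18.981 = 25.981 m, vs 43 m available — it stops with 43 − 25.981 = 17.019 m to spare.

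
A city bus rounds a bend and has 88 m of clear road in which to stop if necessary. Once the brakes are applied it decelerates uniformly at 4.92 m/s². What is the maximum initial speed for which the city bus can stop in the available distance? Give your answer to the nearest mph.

Maximum speed ≈ 66 mph

v²/(2a) = d ⇒ v = √(2 × 4.920 × 88) = √865.92 = 29.4265 m/s.
29.4265 m/s ÷ 0.44704 = 65.825 mph.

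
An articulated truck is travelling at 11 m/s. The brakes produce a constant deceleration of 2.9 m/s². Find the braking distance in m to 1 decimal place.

Braking distance ≈ 20.9 m

Braking distance = v²/(2a) = 11.0000² / (2 × 2.900) = 121.000 / 5.800 = 20.862 m.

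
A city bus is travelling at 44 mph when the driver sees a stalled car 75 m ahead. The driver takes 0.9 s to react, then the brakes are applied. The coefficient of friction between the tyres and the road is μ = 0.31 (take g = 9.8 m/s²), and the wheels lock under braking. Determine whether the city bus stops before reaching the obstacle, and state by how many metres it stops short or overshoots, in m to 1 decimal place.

44 mph × 0.44704 = 19.6698 m/s.
a = μg = 0.31 × 9.8 = 3.038 m/s².
Reaction distance = 19.6698 × 0.9 = 17.703 m.
Braking distance = v²/(2a) = 386.901 / 6.076 = 63.677 m.
Total stopping distance = 17.703 + 63.677 = 81.380 m, vs 75 m available — it cannot stop in time and overshoots by 81.380 − 75 = 6.380 m.

No — it overshoots by 6.4 m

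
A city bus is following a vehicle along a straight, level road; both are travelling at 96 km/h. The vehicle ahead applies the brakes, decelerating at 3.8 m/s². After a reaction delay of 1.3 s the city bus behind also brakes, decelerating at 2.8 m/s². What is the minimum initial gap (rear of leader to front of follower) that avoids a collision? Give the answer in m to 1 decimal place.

Minimum gap ≈ 68.1 m

96 km/h ÷ 3.6 = 26.6667 m/s.
Leader travels v²/(2a_L) = 711.113 / 7.600 = 93.568 m before stopping.
Follower covers v·t_r = 26.6667 × 1.3 = 34.667 m while reacting, then v²/(2a_F) = 711.113 / 5.600 = 126.984 m while braking, for a total of 34.667 + 126.984 = 161.651 m.
Since a_F ≤ a_L and the follower starts braking later, the follower is never slower than the leader, so the closest approach is when both have stopped.
Minimum gap = 161.651 − 93.568 = 68.083 m.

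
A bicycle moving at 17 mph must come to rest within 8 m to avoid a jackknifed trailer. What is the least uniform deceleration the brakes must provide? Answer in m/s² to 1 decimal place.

Required deceleration ≈ 3.6 m/s²

17 mph × 0.44704 = 7.5997 m/s.
v² = 2a·d ⇒ a = v²/(2d) = 7.5997² / (2 × 8.000) = 57.755 / 16.000 = 3.6097 m/s².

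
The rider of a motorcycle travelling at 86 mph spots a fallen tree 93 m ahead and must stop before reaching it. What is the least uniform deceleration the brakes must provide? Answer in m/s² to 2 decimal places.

86 mph × 0.44704 = 38.4454 m/s.
v² = 2a·d ⇒ a = v²/(2d) = 38.4454² / (2 × 93.000) = 1478.049 / 186.000 = 7.9465 m/s².

Required deceleration ≈ 7.95 m/s²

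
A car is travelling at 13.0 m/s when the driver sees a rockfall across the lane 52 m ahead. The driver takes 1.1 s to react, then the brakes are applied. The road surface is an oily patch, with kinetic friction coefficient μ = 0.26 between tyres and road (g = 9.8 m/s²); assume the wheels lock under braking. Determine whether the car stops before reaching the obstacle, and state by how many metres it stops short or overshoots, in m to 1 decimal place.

a = μg = 0.26 × 9.8 = 2.548 m/s².
Reaction distance = 13.0000 × 1.1 = 14.300 m.
Braking distance = v²/(2a) = 169.000 / 5.096 = 33.163 m.
Total stopping distance = 14.300 + 33.163 = 47.463 m, vs 52 m available — it stops with 52 − 47.463 = 4.537 m to spare.

Yes — it stops 4.5 m short of the obstacle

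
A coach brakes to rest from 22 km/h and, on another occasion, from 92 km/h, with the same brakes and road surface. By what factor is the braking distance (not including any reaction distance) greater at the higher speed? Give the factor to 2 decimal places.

Factor ≈ 17.49

Braking distance d = v²/(2a), so with a fixed, d ∝ v².
Factor = (92/22)² = 4.1818² = 17.4875.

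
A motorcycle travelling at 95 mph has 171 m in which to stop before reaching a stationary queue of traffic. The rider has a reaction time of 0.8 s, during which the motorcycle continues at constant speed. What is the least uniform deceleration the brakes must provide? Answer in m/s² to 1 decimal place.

Required deceleration ≈ 6.6 m/s²

95 mph × 0.44704 = 42.4688 m/s.
Distance covered during reaction = 42.4688 × 0.8 = 33.975 m.
Distance available for braking: 171 − 33.975 = 137.025 m.
v² = 2a·d ⇒ a = v²/(2d) = 42.4688² / (2 × 137.025) = 1803.599 / 274.050 = 6.5813 m/s².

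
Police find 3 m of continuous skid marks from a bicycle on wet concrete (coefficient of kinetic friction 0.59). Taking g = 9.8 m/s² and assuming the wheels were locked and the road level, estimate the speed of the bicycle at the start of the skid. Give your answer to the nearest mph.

Deceleration a = μg = 0.59 × 9.8 = 5.782 m/s².
v = √(2a·d) = √(2 × 5.782 × 3) = √34.692 = 5.8900 m/s.
= 5.8900 ÷ 0.44704 = 13.176 mph.

Initial speed ≈ 13 mph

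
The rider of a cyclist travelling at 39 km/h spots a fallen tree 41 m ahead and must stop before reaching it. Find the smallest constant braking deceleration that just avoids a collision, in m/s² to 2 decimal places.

Required deceleration ≈ 1.43 m/s²

39 km/h ÷ 3.6 = 10.8333 m/s.
v² = 2a·d ⇒ a = v²/(2d) = 10.8333² / (2 × 41.000) = 117.360 / 82.000 = 1.4312 m/s².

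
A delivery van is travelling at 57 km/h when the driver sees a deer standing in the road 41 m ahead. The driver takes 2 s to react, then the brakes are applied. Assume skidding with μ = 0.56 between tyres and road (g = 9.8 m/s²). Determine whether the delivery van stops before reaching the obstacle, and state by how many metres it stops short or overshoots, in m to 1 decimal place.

57 km/h ÷ 3.6 = 15.8333 m/s.
a = μg = 0.56 × 9.8 = 5.488 m/s².
Reaction distance = 15.8333 × 2 = 31.667 m.
Braking distance = v²/(2a) = 250.693 / 10.976 = 22.840 m.
Total stopping distance = 31.667 + 22.840 = 54.507 m, vs 41 m available — it cannot stop in time and overshoots by 54.507 − 41 = 13.507 m.

No — it overshoots by 13.5 m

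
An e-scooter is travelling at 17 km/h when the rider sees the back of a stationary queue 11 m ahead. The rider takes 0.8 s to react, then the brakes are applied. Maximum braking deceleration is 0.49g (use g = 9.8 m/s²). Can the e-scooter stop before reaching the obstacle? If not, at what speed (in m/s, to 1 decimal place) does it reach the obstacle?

17 km/h ÷ 3.6 = 4.7222 m/s.
a = 0.49 × 9.8 = 4.802 m/s².
Reaction distance = 4.7222 × 0.8 = 3.778 m.
Braking distance = v²/(2a) = 22.299 / 9.604 = 2.322 m.
Total stopping distance = 3.778 + 2.322 = 6.100 m, vs 11 m available — it stops with 11 − 6.100 = 4.900 m to spare.

Yes — it stops about 4.9 m short of the obstacle, so it never reaches it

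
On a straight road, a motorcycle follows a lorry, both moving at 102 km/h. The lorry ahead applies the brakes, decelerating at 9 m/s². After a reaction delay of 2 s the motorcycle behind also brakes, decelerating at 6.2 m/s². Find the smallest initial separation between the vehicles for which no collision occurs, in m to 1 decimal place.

Minimum gap ≈ 76.8 m

102 km/h ÷ 3.6 = 28.3333 m/s.
Leader travels v²/(2a_L) = 802.776 / 18.000 = 44.599 m before stopping.
Follower covers v·t_r = 28.3333 × 2 = 56.667 m while reacting, then v²/(2a_F) = 802.776 / 12.400 = 64.740 m while braking, for a total of 56.667 + 64.740 = 121.407 m.
Since a_F ≤ a_L and the follower starts braking later, the follower is never slower than the leader, so the closest approach is when both have stopped.
Minimum gap = 121.407 − 44.599 = 76.808 m.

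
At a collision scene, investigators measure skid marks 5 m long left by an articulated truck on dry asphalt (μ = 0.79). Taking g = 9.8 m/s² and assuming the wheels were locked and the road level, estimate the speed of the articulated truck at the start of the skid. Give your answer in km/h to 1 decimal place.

Deceleration a = μg = 0.79 × 9.8 = 7.742 m/s².
v = √(2a·d) = √(2 × 7.742 × 5) = √77.420 = 8.7989 m/s.
= 8.7989 × 3.6 = 31.676 km/h.

Initial speed ≈ 31.7 km/h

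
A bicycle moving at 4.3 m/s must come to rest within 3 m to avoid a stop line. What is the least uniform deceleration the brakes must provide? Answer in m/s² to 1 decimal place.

v² = 2a·d ⇒ a = v²/(2d) = 4.3000² / (2 × 3.000) = 18.490 / 6.000 = 3.0817 m/s².

Required deceleration ≈ 3.1 m/s²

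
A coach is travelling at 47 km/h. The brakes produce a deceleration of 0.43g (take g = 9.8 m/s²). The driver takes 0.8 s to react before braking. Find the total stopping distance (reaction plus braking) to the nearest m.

47 km/h ÷ 3.6 = 13.0556 m/s.
a = 0.43 × 9.8 = 4.214 m/s².
Reaction distance = v·t_r = 13.0556 × 0.8 = 10.444 m.
Braking distance = v²/(2a) = 13.0556² / (2 × 4.214) = 170.449 / 8.428 = 20.224 m.
Total = 10.444 + 20.224 = 30.668 m.

Total stopping distance ≈ 31 m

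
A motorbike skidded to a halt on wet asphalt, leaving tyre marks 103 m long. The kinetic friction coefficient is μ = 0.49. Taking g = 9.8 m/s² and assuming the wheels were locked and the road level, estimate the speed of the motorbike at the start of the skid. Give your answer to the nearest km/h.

Deceleration a = μg = 0.49 × 9.8 = 4.802 m/s².
v = √(2a·d) = √(2 × 4.802 × 103) = √989.212 = 31.4517 m/s.
= 31.4517 × 3.6 = 113.226 km/h.

Initial speed ≈ 113 km/h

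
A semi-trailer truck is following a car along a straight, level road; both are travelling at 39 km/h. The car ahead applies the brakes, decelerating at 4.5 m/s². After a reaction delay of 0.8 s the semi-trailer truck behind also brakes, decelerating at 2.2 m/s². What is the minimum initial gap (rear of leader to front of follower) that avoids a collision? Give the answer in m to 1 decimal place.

39 km/h ÷ 3.6 = 10.8333 m/s.
Leader travels v²/(2a_L) = 117.360 / 9.000 = 13.040 m before stopping.
Follower covers v·t_r = 10.8333 × 0.8 = 8.667 m while reacting, then v²/(2a_F) = 117.360 / 4.400 = 26.673 m while braking, for a total of 8.667 + 26.673 = 35.340 m.
Since a_F ≤ a_L and the follower starts braking later, the follower is never slower than the leader, so the closest approach is when both have stopped.
Minimum gap = 35.340 − 13.040 = 22.300 m.

Minimum gap ≈ 22.3 m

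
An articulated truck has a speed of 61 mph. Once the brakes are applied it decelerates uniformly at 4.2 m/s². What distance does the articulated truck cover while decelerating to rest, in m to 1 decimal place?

61 mph × 0.44704 = 27.2694 m/s.
Braking distance = v²/(2a) = 27.2694² / (2 × 4.200) = 743.620 / 8.400 = 88.526 m.

Braking distance ≈ 88.5 m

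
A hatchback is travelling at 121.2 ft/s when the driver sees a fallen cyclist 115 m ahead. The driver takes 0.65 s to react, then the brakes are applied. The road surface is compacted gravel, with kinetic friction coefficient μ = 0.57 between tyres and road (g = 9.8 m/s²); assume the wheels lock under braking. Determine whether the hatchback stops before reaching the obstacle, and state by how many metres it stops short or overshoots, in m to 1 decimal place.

121.2 ft/s × 0.3048 = 36.9418 m/s.
a = μg = 0.57 × 9.8 = 5.586 m/s².
Reaction distance = 36.9418 × 0.65 = 24.012 m.
Braking distance = v²/(2a) = 1364.697 / 11.172 = 122.153 m.
Total stopping distance = 24.012 + 122.153 = 146.165 m, vs 115 m available — it cannot stop in time and overshoots by 146.165 − 115 = 31.165 m.

No — it overshoots by 31.2 m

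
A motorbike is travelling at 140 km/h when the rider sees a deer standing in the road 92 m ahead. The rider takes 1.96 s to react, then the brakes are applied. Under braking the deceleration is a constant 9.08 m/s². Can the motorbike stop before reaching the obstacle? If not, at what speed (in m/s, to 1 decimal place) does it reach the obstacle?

No — it strikes the obstacle at 35.0 m/s

140 km/h ÷ 3.6 = 38.8889 m/s.
Reaction distance = 38.8889 × 1.96 = 76.222 m.
Braking distance needed to stop: v²/(2a) = 1512.347 / 18.160 = 83.279 m, so total needed = 76.222 + 83.279 = 159.501 m > 92 m — it cannot stop.
Distance remaining when braking begins: 92 − 76.222 = 15.778 m.
v² = v₀² − 2a·d = 1512.347 − 2 × 9.080 × 15.778 = 1225.819 m²/s².
v = √1225.819 = 35.012 m/s.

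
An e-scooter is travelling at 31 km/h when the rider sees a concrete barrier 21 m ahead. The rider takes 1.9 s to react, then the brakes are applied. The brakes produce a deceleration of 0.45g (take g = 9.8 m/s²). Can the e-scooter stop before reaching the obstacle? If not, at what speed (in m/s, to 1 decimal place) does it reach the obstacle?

No — it strikes the obstacle at 5.8 m/s

31 km/h ÷ 3.6 = 8.6111 m/s.
a = 0.45 × 9.8 = 4.410 m/s².
Reaction distance = 8.6111 × 1.9 = 16.361 m.
Braking distance needed to stop: v²/(2a) = 74.151 / 8.820 = 8.407 m, so total needed = 16.361 + 8.407 = 24.768 m > 21 m — it cannot stop.
Distance remaining when braking begins: 21 − 16.361 = 4.639 m.
v² = v₀² − 2a·d = 74.151 − 2 × 4.410 × 4.639 = 33.235 m²/s².
v = √33.235 = 5.765 m/s.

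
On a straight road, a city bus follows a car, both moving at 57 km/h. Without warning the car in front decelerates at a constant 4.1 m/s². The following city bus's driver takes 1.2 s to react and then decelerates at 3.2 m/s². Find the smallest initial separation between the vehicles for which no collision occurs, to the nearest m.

Minimum gap ≈ 28 m

57 km/h ÷ 3.6 = 15.8333 m/s.
Leader travels v²/(2a_L) = 250.693 / 8.200 = 30.572 m before stopping.
Follower covers v·t_r = 15.8333 × 1.2 = 19.000 m while reacting, then v²/(2a_F) = 250.693 / 6.400 = 39.171 m while braking, for a total of 19.000 + 39.171 = 58.171 m.
Since a_F ≤ a_L and the follower starts braking later, the follower is never slower than the leader, so the closest approach is when both have stopped.
Minimum gap = 58.171 − 30.572 = 27.599 m.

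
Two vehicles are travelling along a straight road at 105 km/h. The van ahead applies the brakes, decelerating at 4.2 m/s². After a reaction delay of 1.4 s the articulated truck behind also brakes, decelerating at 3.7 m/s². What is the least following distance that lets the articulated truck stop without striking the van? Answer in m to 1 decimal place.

Minimum gap ≈ 54.5 m

105 km/h ÷ 3.6 = 29.1667 m/s.
Leader travels v²/(2a_L) = 850.696 / 8.400 = 101.273 m before stopping.
Follower covers v·t_r = 29.1667 × 1.4 = 40.833 m while reacting, then v²/(2a_F) = 850.696 / 7.400 = 114.959 m while braking, for a total of 40.833 + 114.959 = 155.792 m.
Since a_F ≤ a_L and the follower starts braking later, the follower is never slower than the leader, so the closest approach is when both have stopped.
Minimum gap = 155.792 − 101.273 = 54.519 m.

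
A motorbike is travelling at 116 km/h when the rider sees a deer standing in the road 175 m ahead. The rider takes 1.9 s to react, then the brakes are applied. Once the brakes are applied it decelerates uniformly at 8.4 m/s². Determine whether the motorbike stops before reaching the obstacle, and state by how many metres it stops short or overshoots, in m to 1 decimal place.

116 km/h ÷ 3.6 = 32.2222 m/s.
Reaction distance = 32.2222 × 1.9 = 61.222 m.
Braking distance = v²/(2a) = 1038.270 / 16.800 = 61.802 m.
Total stopping distance = 61.222 + 61.802 = 123.024 m, vs 175 m available — it stops with 175 − 123.024 = 51.976 m to spare.

Yes — it stops 52.0 m short of the obstacle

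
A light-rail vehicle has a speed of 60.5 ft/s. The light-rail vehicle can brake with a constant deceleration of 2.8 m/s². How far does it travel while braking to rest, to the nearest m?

60.5 ft/s × 0.3048 = 18.4404 m/s.
Braking distance = v²/(2a) = 18.4404² / (2 × 2.800) = 340.048 / 5.600 = 60.723 m.

Braking distance ≈ 61 m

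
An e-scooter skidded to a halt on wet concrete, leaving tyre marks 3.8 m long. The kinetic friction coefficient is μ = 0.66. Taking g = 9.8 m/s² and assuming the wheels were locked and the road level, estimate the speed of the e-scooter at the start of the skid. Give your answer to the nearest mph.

Initial speed ≈ 16 mph

Deceleration a = μg = 0.66 × 9.8 = 6.468 m/s².
v = √(2a·d) = √(2 × 6.468 × 3.8) = √49.157 = 7.0112 m/s.
= 7.0112 ÷ 0.44704 = 15.684 mph.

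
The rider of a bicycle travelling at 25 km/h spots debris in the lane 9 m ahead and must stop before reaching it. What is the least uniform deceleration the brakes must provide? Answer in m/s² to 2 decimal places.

25 km/h ÷ 3.6 = 6.9444 m/s.
v² = 2a·d ⇒ a = v²/(2d) = 6.9444² / (2 × 9.000) = 48.225 / 18.000 = 2.6792 m/s².

Required deceleration ≈ 2.68 m/s²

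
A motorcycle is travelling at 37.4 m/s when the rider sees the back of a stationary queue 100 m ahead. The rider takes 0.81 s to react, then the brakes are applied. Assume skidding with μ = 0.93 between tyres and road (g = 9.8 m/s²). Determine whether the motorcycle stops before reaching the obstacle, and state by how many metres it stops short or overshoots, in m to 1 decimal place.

a = μg = 0.93 × 9.8 = 9.114 m/s².
Reaction distance = 37.4000 × 0.81 = 30.294 m.
Braking distance = v²/(2a) = 1398.760 / 18.228 = 76.737 m.
Total stopping distance = 30.294 + 76.737 = 107.031 m, vs 100 m available — it cannot stop in time and overshoots by 107.031 − 100 = 7.031 m.

No — it overshoots by 7.0 m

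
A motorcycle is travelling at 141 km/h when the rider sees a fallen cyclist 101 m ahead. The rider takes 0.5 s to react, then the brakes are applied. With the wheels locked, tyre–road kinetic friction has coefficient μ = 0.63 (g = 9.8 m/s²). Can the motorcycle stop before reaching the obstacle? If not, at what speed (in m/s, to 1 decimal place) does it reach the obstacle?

141 km/h ÷ 3.6 = 39.1667 m/s.
a = μg = 0.63 × 9.8 = 6.174 m/s².
Reaction distance = 39.1667 × 0.5 = 19.583 m.
Braking distance needed to stop: v²/(2a) = 1534.030 / 12.348 = 124.233 m, so total needed = 19.583 + 124.233 = 143.816 m > 101 m — it cannot stop.
Distance remaining when braking begins: 101 − 19.583 = 81.417 m.
v² = v₀² − 2a·d = 1534.030 − 2 × 6.174 × 81.417 = 528.693 m²/s².
v = √528.693 = 22.993 m/s.

No — it strikes the obstacle at 23.0 m/s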